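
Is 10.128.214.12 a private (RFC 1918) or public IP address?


RFC 1918 private ranges:
  10.0.0.0/8 (10.0.0.0 - 10.255.255.255)
  172.16.0.0/12 (172.16.0.0 - 172.31.255.255)
  192.168.0.0/16 (192.168.0.0 - 192.168.255.255)
Private (in 10.0.0.0/8)


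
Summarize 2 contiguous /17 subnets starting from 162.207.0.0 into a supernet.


Original prefix: /17
Number of subnets: 2 = 2^1
New prefix = 17 - 1 = 16
Supernet: 162.207.0.0/16


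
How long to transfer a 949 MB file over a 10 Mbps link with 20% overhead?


Effective throughput = 10 * (1 - 20/100) = 8 Mbps
File size in Mb = 949 * 8 = 7592 Mb
Time = 7592 / 8
Time = 949 seconds


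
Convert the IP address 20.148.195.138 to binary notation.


20 = 00010100
148 = 10010100
195 = 11000011
138 = 10001010
Binary: 00010100.10010100.11000011.10001010


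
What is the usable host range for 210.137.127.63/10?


Network: 210.128.0.0
Broadcast: 210.191.255.255
First usable = network + 1
Last usable = broadcast - 1
Range: 210.128.0.1 to 210.191.255.254


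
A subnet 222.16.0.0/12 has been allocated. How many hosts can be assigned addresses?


Host bits = 32 - 12 = 20
Total addresses = 2^20 = 1048576
Usable = total - 2 (network and broadcast)
Usable hosts: 1048574


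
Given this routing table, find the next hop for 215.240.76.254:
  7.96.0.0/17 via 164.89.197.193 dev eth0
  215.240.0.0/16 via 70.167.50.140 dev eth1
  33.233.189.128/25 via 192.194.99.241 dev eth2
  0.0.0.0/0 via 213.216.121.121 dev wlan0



Longest prefix match for 215.240.76.254:
  /17 7.96.0.0: no
  /16 215.240.0.0: MATCH
  /25 33.233.189.128: no
  /0 0.0.0.0: MATCH
Selected: next-hop 70.167.50.140 via eth1 (matched /16)


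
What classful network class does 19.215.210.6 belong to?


First octet: 19
Binary: 00010011
0xxxxxxx -> Class A (1-126)
Class A, default mask 255.0.0.0 (/8)


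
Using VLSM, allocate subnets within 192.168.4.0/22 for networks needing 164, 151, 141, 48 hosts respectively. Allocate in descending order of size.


164 hosts -> /24 (254 usable): 192.168.4.0/24
151 hosts -> /24 (254 usable): 192.168.5.0/24
141 hosts -> /24 (254 usable): 192.168.6.0/24
48 hosts -> /26 (62 usable): 192.168.7.0/26
Allocation: 192.168.4.0/24 (164 hosts, 254 usable); 192.168.5.0/24 (151 hosts, 254 usable); 192.168.6.0/24 (141 hosts, 254 usable); 192.168.7.0/26 (48 hosts, 62 usable)


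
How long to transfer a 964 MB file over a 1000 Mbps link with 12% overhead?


Effective throughput = 1000 * (1 - 12/100) = 880 Mbps
File size in Mb = 964 * 8 = 7712 Mb
Time = 7712 / 880
Time = 8.7636 seconds


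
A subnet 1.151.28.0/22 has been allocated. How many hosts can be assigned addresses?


Host bits = 32 - 22 = 10
Total addresses = 2^10 = 1024
Usable = total - 2 (network and broadcast)
Usable hosts: 1022


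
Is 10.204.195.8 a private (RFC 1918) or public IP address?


RFC 1918 private ranges:
  10.0.0.0/8 (10.0.0.0 - 10.255.255.255)
  172.16.0.0/12 (172.16.0.0 - 172.31.255.255)
  192.168.0.0/16 (192.168.0.0 - 192.168.255.255)
Private (in 10.0.0.0/8)


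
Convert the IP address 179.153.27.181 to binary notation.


179 = 10110011
153 = 10011001
27 = 00011011
181 = 10110101
Binary: 10110011.10011001.00011011.10110101


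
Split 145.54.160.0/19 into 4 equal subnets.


New prefix = 19 + 2 = 21
Each subnet has 2048 addresses
  145.54.160.0/21
  145.54.168.0/21
  145.54.176.0/21
  145.54.184.0/21
Subnets: 145.54.160.0/21, 145.54.168.0/21, 145.54.176.0/21, 145.54.184.0/21


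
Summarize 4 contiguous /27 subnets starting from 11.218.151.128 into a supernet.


Original prefix: /27
Number of subnets: 4 = 2^2
New prefix = 27 - 2 = 25
Supernet: 11.218.151.128/25


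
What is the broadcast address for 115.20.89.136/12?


Network: 115.16.0.0/12
Host bits = 20
Set all host bits to 1:
Broadcast: 115.31.255.255


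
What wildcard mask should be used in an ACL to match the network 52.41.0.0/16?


Subnet mask: 255.255.0.0
Wildcard = 255.255.255.255 - subnet mask
255 - 255 = 0
255 - 255 = 0
255 - 0 = 255
255 - 0 = 255
Wildcard: 0.0.255.255


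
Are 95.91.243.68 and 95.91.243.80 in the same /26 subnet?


Mask: 255.255.255.192
95.91.243.68 AND mask = 95.91.243.64
95.91.243.80 AND mask = 95.91.243.64
Yes, same subnet (95.91.243.64)


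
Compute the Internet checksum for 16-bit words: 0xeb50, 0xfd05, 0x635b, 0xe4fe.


Sum all words (with carry folding):
+ 0xeb50 = 0xeb50
+ 0xfd05 = 0xe856
+ 0x635b = 0x4bb2
+ 0xe4fe = 0x30b1
One's complement: ~0x30b1
Checksum = 0xcf4e


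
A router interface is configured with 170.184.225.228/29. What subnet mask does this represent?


/29 means 29 network bits, 3 host bits
Binary: 11111111111111111111111111111000
Mask: 255.255.255.248


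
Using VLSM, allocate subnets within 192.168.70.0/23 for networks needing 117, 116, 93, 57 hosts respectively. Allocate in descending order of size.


117 hosts -> /25 (126 usable): 192.168.70.0/25
116 hosts -> /25 (126 usable): 192.168.70.128/25
93 hosts -> /25 (126 usable): 192.168.71.0/25
57 hosts -> /26 (62 usable): 192.168.71.128/26
Allocation: 192.168.70.0/25 (117 hosts, 126 usable); 192.168.70.128/25 (116 hosts, 126 usable); 192.168.71.0/25 (93 hosts, 126 usable); 192.168.71.128/26 (57 hosts, 62 usable)


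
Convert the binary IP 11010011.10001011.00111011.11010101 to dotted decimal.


11010011 = 211
10001011 = 139
00111011 = 59
11010101 = 213
IP: 211.139.59.213


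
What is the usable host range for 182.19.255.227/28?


Network: 182.19.255.224
Broadcast: 182.19.255.239
First usable = network + 1
Last usable = broadcast - 1
Range: 182.19.255.225 to 182.19.255.238


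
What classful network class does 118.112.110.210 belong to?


First octet: 118
Binary: 01110110
0xxxxxxx -> Class A (1-126)
Class A, default mask 255.0.0.0 (/8)


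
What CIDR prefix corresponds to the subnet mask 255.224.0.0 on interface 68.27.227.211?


Binary: 11111111.11100000.00000000.00000000
Count leading 1s
Prefix: /11


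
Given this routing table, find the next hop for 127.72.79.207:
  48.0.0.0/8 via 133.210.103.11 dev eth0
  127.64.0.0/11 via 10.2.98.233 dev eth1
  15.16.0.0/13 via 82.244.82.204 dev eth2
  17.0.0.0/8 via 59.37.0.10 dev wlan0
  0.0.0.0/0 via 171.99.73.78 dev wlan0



Longest prefix match for 127.72.79.207:
  /8 48.0.0.0: no
  /11 127.64.0.0: MATCH
  /13 15.16.0.0: no
  /8 17.0.0.0: no
  /0 0.0.0.0: MATCH
Selected: next-hop 10.2.98.233 via eth1 (matched /11)


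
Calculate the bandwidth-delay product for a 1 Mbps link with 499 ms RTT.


BDP = bandwidth * RTT
= 1 Mbps * 499 ms
= 1 * 1e6 * 499 / 1000 bits
= 499000 bits
= 62375 bytes
= 60.9131 KB
BDP = 499000 bits (62375 bytes)


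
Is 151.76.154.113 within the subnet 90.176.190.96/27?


Subnet network: 90.176.190.96
Test IP AND mask: 151.76.154.96
No, 151.76.154.113 is not in 90.176.190.96/27


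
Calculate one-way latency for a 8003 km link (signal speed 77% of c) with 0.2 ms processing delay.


Speed = 0.77 * 3e5 km/s = 231000 km/s
Propagation delay = 8003 / 231000 = 0.0346 s = 34.645 ms
Processing delay = 0.2 ms
Total one-way latency = 34.845 ms


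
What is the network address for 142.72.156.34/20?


IP:   10001110.01001000.10011100.00100010
Mask: 11111111.11111111.11110000.00000000
AND operation:
Net:  10001110.01001000.10010000.00000000
Network: 142.72.144.0/20


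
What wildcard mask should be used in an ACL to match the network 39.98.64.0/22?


Subnet mask: 255.255.252.0
Wildcard = 255.255.255.255 - subnet mask
255 - 255 = 0
255 - 255 = 0
255 - 252 = 3
255 - 0 = 255
Wildcard: 0.0.3.255


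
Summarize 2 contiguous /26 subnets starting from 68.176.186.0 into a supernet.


Original prefix: /26
Number of subnets: 2 = 2^1
New prefix = 26 - 1 = 25
Supernet: 68.176.186.0/25


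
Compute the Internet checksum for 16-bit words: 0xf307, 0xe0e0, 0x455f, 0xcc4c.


Sum all words (with carry folding):
+ 0xf307 = 0xf307
+ 0xe0e0 = 0xd3e8
+ 0x455f = 0x1948
+ 0xcc4c = 0xe594
One's complement: ~0xe594
Checksum = 0x1a6b


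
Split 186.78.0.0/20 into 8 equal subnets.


New prefix = 20 + 3 = 23
Each subnet has 512 addresses
  186.78.0.0/23
  186.78.2.0/23
  186.78.4.0/23
  186.78.6.0/23
  186.78.8.0/23
  186.78.10.0/23
  186.78.12.0/23
  186.78.14.0/23
Subnets: 186.78.0.0/23, 186.78.2.0/23, 186.78.4.0/23, 186.78.6.0/23, 186.78.8.0/23, 186.78.10.0/23, 186.78.12.0/23, 186.78.14.0/23


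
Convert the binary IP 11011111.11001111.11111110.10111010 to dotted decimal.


11011111 = 223
11001111 = 207
11111110 = 254
10111010 = 186
IP: 223.207.254.186


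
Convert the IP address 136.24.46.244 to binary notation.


136 = 10001000
24 = 00011000
46 = 00101110
244 = 11110100
Binary: 10001000.00011000.00101110.11110100


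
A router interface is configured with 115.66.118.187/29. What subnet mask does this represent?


/29 means 29 network bits, 3 host bits
Binary: 11111111111111111111111111111000
Mask: 255.255.255.248


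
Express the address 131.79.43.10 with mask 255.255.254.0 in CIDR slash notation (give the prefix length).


Binary: 11111111.11111111.11111110.00000000
Count leading 1s
Prefix: /23


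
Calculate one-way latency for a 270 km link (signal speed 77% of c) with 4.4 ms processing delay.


Speed = 0.77 * 3e5 km/s = 231000 km/s
Propagation delay = 270 / 231000 = 0.0012 s = 1.1688 ms
Processing delay = 4.4 ms
Total one-way latency = 5.5688 ms


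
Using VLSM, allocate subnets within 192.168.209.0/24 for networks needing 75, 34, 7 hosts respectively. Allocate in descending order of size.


75 hosts -> /25 (126 usable): 192.168.209.0/25
34 hosts -> /26 (62 usable): 192.168.209.128/26
7 hosts -> /28 (14 usable): 192.168.209.192/28
Allocation: 192.168.209.0/25 (75 hosts, 126 usable); 192.168.209.128/26 (34 hosts, 62 usable); 192.168.209.192/28 (7 hosts, 14 usable)


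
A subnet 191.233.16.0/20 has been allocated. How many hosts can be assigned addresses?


Host bits = 32 - 20 = 12
Total addresses = 2^12 = 4096
Usable = total - 2 (network and broadcast)
Usable hosts: 4094


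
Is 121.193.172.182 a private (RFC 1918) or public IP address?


RFC 1918 private ranges:
  10.0.0.0/8 (10.0.0.0 - 10.255.255.255)
  172.16.0.0/12 (172.16.0.0 - 172.31.255.255)
  192.168.0.0/16 (192.168.0.0 - 192.168.255.255)
Public (not in any RFC 1918 range)


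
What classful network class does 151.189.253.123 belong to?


First octet: 151
Binary: 10010111
10xxxxxx -> Class B (128-191)
Class B, default mask 255.255.0.0 (/16)


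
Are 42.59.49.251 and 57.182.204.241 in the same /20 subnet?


Mask: 255.255.240.0
42.59.49.251 AND mask = 42.59.48.0
57.182.204.241 AND mask = 57.182.192.0
No, different subnets (42.59.48.0 vs 57.182.192.0)


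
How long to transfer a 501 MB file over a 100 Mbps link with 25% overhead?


Effective throughput = 100 * (1 - 25/100) = 75 Mbps
File size in Mb = 501 * 8 = 4008 Mb
Time = 4008 / 75
Time = 53.44 seconds


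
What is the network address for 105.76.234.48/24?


IP:   01101001.01001100.11101010.00110000
Mask: 11111111.11111111.11111111.00000000
AND operation:
Net:  01101001.01001100.11101010.00000000
Network: 105.76.234.0/24


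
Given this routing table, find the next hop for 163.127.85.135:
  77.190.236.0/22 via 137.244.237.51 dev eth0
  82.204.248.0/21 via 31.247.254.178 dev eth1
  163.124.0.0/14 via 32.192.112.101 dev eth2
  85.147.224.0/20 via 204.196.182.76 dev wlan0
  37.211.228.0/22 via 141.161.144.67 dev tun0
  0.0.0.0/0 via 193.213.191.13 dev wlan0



Longest prefix match for 163.127.85.135:
  /22 77.190.236.0: no
  /21 82.204.248.0: no
  /14 163.124.0.0: MATCH
  /20 85.147.224.0: no
  /22 37.211.228.0: no
  /0 0.0.0.0: MATCH
Selected: next-hop 32.192.112.101 via eth2 (matched /14)


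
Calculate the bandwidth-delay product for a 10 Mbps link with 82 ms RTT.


BDP = bandwidth * RTT
= 10 Mbps * 82 ms
= 10 * 1e6 * 82 / 1000 bits
= 820000 bits
= 102500 bytes
= 100.0977 KB
BDP = 820000 bits (102500 bytes)


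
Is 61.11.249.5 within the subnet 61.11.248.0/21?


Subnet network: 61.11.248.0
Test IP AND mask: 61.11.248.0
Yes, 61.11.249.5 is in 61.11.248.0/21


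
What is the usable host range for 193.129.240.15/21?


Network: 193.129.240.0
Broadcast: 193.129.247.255
First usable = network + 1
Last usable = broadcast - 1
Range: 193.129.240.1 to 193.129.247.254


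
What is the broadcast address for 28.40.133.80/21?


Network: 28.40.128.0/21
Host bits = 11
Set all host bits to 1:
Broadcast: 28.40.135.255


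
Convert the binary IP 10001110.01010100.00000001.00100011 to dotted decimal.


10001110 = 142
01010100 = 84
00000001 = 1
00100011 = 35
IP: 142.84.1.35


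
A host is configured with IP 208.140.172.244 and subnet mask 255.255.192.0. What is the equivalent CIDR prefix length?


Binary: 11111111.11111111.11000000.00000000
Count leading 1s
Prefix: /18


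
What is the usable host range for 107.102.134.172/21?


Network: 107.102.128.0
Broadcast: 107.102.135.255
First usable = network + 1
Last usable = broadcast - 1
Range: 107.102.128.1 to 107.102.135.254


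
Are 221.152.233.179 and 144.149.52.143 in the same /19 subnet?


Mask: 255.255.224.0
221.152.233.179 AND mask = 221.152.224.0
144.149.52.143 AND mask = 144.149.32.0
No, different subnets (221.152.224.0 vs 144.149.32.0)


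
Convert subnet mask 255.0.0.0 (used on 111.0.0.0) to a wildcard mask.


Subnet mask: 255.0.0.0
Wildcard = 255.255.255.255 - subnet mask
255 - 255 = 0
255 - 0 = 255
255 - 0 = 255
255 - 0 = 255
Wildcard: 0.255.255.255


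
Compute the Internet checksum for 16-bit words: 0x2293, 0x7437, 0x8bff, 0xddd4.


Sum all words (with carry folding):
+ 0x2293 = 0x2293
+ 0x7437 = 0x96ca
+ 0x8bff = 0x22ca
+ 0xddd4 = 0x009f
One's complement: ~0x009f
Checksum = 0xff60


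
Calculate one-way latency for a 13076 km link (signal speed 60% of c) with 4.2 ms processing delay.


Speed = 0.6 * 3e5 km/s = 180000 km/s
Propagation delay = 13076 / 180000 = 0.0726 s = 72.6444 ms
Processing delay = 4.2 ms
Total one-way latency = 76.8444 ms


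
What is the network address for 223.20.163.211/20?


IP:   11011111.00010100.10100011.11010011
Mask: 11111111.11111111.11110000.00000000
AND operation:
Net:  11011111.00010100.10100000.00000000
Network: 223.20.160.0/20


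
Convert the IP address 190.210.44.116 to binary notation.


190 = 10111110
210 = 11010010
44 = 00101100
116 = 01110100
Binary: 10111110.11010010.00101100.01110100


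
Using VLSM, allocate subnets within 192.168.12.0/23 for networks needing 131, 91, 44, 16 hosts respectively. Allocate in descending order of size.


131 hosts -> /24 (254 usable): 192.168.12.0/24
91 hosts -> /25 (126 usable): 192.168.13.0/25
44 hosts -> /26 (62 usable): 192.168.13.128/26
16 hosts -> /27 (30 usable): 192.168.13.192/27
Allocation: 192.168.12.0/24 (131 hosts, 254 usable); 192.168.13.0/25 (91 hosts, 126 usable); 192.168.13.128/26 (44 hosts, 62 usable); 192.168.13.192/27 (16 hosts, 30 usable)


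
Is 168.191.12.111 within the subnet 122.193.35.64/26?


Subnet network: 122.193.35.64
Test IP AND mask: 168.191.12.64
No, 168.191.12.111 is not in 122.193.35.64/26


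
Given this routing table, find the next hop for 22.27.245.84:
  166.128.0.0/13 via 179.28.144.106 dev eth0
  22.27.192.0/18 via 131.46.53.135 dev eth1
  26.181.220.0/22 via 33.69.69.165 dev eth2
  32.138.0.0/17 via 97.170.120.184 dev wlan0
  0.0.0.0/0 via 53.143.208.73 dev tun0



Longest prefix match for 22.27.245.84:
  /13 166.128.0.0: no
  /18 22.27.192.0: MATCH
  /22 26.181.220.0: no
  /17 32.138.0.0: no
  /0 0.0.0.0: MATCH
Selected: next-hop 131.46.53.135 via eth1 (matched /18)


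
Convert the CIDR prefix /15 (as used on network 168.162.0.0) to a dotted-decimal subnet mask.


/15 means 15 network bits, 17 host bits
Binary: 11111111111111100000000000000000
Mask: 255.254.0.0


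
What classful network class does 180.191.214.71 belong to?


First octet: 180
Binary: 10110100
10xxxxxx -> Class B (128-191)
Class B, default mask 255.255.0.0 (/16)


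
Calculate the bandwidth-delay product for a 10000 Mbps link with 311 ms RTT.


BDP = bandwidth * RTT
= 10000 Mbps * 311 ms
= 10000 * 1e6 * 311 / 1000 bits
= 3110000000 bits
= 388750000 bytes
= 379638.6719 KB
BDP = 3110000000 bits (388750000 bytes)


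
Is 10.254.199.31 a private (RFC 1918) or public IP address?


RFC 1918 private ranges:
  10.0.0.0/8 (10.0.0.0 - 10.255.255.255)
  172.16.0.0/12 (172.16.0.0 - 172.31.255.255)
  192.168.0.0/16 (192.168.0.0 - 192.168.255.255)
Private (in 10.0.0.0/8)


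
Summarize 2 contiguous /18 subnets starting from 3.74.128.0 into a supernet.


Original prefix: /18
Number of subnets: 2 = 2^1
New prefix = 18 - 1 = 17
Supernet: 3.74.128.0/17


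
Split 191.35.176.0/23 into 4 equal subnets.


New prefix = 23 + 2 = 25
Each subnet has 128 addresses
  191.35.176.0/25
  191.35.176.128/25
  191.35.177.0/25
  191.35.177.128/25
Subnets: 191.35.176.0/25, 191.35.176.128/25, 191.35.177.0/25, 191.35.177.128/25


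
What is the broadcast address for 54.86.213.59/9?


Network: 54.0.0.0/9
Host bits = 23
Set all host bits to 1:
Broadcast: 54.127.255.255


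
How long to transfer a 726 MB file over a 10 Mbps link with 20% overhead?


Effective throughput = 10 * (1 - 20/100) = 8 Mbps
File size in Mb = 726 * 8 = 5808 Mb
Time = 5808 / 8
Time = 726 seconds


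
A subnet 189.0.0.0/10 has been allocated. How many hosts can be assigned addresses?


Host bits = 32 - 10 = 22
Total addresses = 2^22 = 4194304
Usable = total - 2 (network and broadcast)
Usable hosts: 4194302


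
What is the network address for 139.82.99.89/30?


IP:   10001011.01010010.01100011.01011001
Mask: 11111111.11111111.11111111.11111100
AND operation:
Net:  10001011.01010010.01100011.01011000
Network: 139.82.99.88/30


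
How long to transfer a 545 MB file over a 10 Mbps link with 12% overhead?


Effective throughput = 10 * (1 - 12/100) = 8.8 Mbps
File size in Mb = 545 * 8 = 4360 Mb
Time = 4360 / 8.8
Time = 495.4545 seconds


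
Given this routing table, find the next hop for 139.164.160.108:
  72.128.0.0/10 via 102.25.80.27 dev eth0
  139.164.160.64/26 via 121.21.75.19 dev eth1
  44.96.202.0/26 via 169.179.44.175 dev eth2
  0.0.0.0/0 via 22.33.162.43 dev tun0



Longest prefix match for 139.164.160.108:
  /10 72.128.0.0: no
  /26 139.164.160.64: MATCH
  /26 44.96.202.0: no
  /0 0.0.0.0: MATCH
Selected: next-hop 121.21.75.19 via eth1 (matched /26)


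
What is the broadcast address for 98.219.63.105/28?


Network: 98.219.63.96/28
Host bits = 4
Set all host bits to 1:
Broadcast: 98.219.63.111


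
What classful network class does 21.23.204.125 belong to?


First octet: 21
Binary: 00010101
0xxxxxxx -> Class A (1-126)
Class A, default mask 255.0.0.0 (/8)


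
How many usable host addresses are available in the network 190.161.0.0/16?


Host bits = 32 - 16 = 16
Total addresses = 2^16 = 65536
Usable = total - 2 (network and broadcast)
Usable hosts: 65534


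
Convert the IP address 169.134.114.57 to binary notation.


169 = 10101001
134 = 10000110
114 = 01110010
57 = 00111001
Binary: 10101001.10000110.01110010.00111001


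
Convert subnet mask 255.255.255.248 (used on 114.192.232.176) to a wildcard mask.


Subnet mask: 255.255.255.248
Wildcard = 255.255.255.255 - subnet mask
255 - 255 = 0
255 - 255 = 0
255 - 255 = 0
255 - 248 = 7
Wildcard: 0.0.0.7


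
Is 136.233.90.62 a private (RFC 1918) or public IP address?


RFC 1918 private ranges:
  10.0.0.0/8 (10.0.0.0 - 10.255.255.255)
  172.16.0.0/12 (172.16.0.0 - 172.31.255.255)
  192.168.0.0/16 (192.168.0.0 - 192.168.255.255)
Public (not in any RFC 1918 range)


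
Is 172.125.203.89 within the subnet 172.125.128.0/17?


Subnet network: 172.125.128.0
Test IP AND mask: 172.125.128.0
Yes, 172.125.203.89 is in 172.125.128.0/17


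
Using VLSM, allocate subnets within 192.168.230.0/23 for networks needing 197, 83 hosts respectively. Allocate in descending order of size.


197 hosts -> /24 (254 usable): 192.168.230.0/24
83 hosts -> /25 (126 usable): 192.168.231.0/25
Allocation: 192.168.230.0/24 (197 hosts, 254 usable); 192.168.231.0/25 (83 hosts, 126 usable)


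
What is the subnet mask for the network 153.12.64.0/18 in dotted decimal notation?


/18 means 18 network bits, 14 host bits
Binary: 11111111111111111100000000000000
Mask: 255.255.192.0


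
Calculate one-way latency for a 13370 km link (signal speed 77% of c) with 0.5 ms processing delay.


Speed = 0.77 * 3e5 km/s = 231000 km/s
Propagation delay = 13370 / 231000 = 0.0579 s = 57.8788 ms
Processing delay = 0.5 ms
Total one-way latency = 58.3788 ms


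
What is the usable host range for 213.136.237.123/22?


Network: 213.136.236.0
Broadcast: 213.136.239.255
First usable = network + 1
Last usable = broadcast - 1
Range: 213.136.236.1 to 213.136.239.254


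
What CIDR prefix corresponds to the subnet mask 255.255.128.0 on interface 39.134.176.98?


Binary: 11111111.11111111.10000000.00000000
Count leading 1s
Prefix: /17


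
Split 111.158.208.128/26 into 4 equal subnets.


New prefix = 26 + 2 = 28
Each subnet has 16 addresses
  111.158.208.128/28
  111.158.208.144/28
  111.158.208.160/28
  111.158.208.176/28
Subnets: 111.158.208.128/28, 111.158.208.144/28, 111.158.208.160/28, 111.158.208.176/28


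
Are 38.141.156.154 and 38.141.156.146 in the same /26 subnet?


Mask: 255.255.255.192
38.141.156.154 AND mask = 38.141.156.128
38.141.156.146 AND mask = 38.141.156.128
Yes, same subnet (38.141.156.128)


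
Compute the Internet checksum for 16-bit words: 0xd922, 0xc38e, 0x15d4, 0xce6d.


Sum all words (with carry folding):
+ 0xd922 = 0xd922
+ 0xc38e = 0x9cb1
+ 0x15d4 = 0xb285
+ 0xce6d = 0x80f3
One's complement: ~0x80f3
Checksum = 0x7f0c


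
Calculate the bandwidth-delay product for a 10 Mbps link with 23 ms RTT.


BDP = bandwidth * RTT
= 10 Mbps * 23 ms
= 10 * 1e6 * 23 / 1000 bits
= 230000 bits
= 28750 bytes
= 28.0762 KB
BDP = 230000 bits (28750 bytes)


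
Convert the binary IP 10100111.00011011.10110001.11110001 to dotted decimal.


10100111 = 167
00011011 = 27
10110001 = 177
11110001 = 241
IP: 167.27.177.241


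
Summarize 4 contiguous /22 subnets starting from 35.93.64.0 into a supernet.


Original prefix: /22
Number of subnets: 4 = 2^2
New prefix = 22 - 2 = 20
Supernet: 35.93.64.0/20


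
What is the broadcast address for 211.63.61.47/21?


Network: 211.63.56.0/21
Host bits = 11
Set all host bits to 1:
Broadcast: 211.63.63.255


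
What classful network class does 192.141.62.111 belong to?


First octet: 192
Binary: 11000000
110xxxxx -> Class C (192-223)
Class C, default mask 255.255.255.0 (/24)


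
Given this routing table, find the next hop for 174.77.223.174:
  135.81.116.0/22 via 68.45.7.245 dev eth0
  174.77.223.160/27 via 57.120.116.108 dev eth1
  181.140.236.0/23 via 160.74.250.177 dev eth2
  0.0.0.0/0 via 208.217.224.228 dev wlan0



Longest prefix match for 174.77.223.174:
  /22 135.81.116.0: no
  /27 174.77.223.160: MATCH
  /23 181.140.236.0: no
  /0 0.0.0.0: MATCH
Selected: next-hop 57.120.116.108 via eth1 (matched /27)


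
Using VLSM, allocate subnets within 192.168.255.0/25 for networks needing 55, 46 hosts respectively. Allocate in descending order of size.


55 hosts -> /26 (62 usable): 192.168.255.0/26
46 hosts -> /26 (62 usable): 192.168.255.64/26
Allocation: 192.168.255.0/26 (55 hosts, 62 usable); 192.168.255.64/26 (46 hosts, 62 usable)


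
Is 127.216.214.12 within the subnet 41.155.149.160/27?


Subnet network: 41.155.149.160
Test IP AND mask: 127.216.214.0
No, 127.216.214.12 is not in 41.155.149.160/27


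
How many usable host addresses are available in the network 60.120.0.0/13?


Host bits = 32 - 13 = 19
Total addresses = 2^19 = 524288
Usable = total - 2 (network and broadcast)
Usable hosts: 524286


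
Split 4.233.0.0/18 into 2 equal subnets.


New prefix = 18 + 1 = 19
Each subnet has 8192 addresses
  4.233.0.0/19
  4.233.32.0/19
Subnets: 4.233.0.0/19, 4.233.32.0/19


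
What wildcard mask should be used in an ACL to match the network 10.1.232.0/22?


Subnet mask: 255.255.252.0
Wildcard = 255.255.255.255 - subnet mask
255 - 255 = 0
255 - 255 = 0
255 - 252 = 3
255 - 0 = 255
Wildcard: 0.0.3.255


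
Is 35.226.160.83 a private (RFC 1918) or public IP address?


RFC 1918 private ranges:
  10.0.0.0/8 (10.0.0.0 - 10.255.255.255)
  172.16.0.0/12 (172.16.0.0 - 172.31.255.255)
  192.168.0.0/16 (192.168.0.0 - 192.168.255.255)
Public (not in any RFC 1918 range)


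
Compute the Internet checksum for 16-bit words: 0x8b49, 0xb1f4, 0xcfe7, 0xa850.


Sum all words (with carry folding):
+ 0x8b49 = 0x8b49
+ 0xb1f4 = 0x3d3e
+ 0xcfe7 = 0x0d26
+ 0xa850 = 0xb576
One's complement: ~0xb576
Checksum = 0x4a89


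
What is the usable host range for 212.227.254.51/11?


Network: 212.224.0.0
Broadcast: 212.255.255.255
First usable = network + 1
Last usable = broadcast - 1
Range: 212.224.0.1 to 212.255.255.254


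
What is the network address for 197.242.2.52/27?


IP:   11000101.11110010.00000010.00110100
Mask: 11111111.11111111.11111111.11100000
AND operation:
Net:  11000101.11110010.00000010.00100000
Network: 197.242.2.32/27


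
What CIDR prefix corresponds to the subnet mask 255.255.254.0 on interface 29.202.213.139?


Binary: 11111111.11111111.11111110.00000000
Count leading 1s
Prefix: /23


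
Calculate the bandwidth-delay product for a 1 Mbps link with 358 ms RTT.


BDP = bandwidth * RTT
= 1 Mbps * 358 ms
= 1 * 1e6 * 358 / 1000 bits
= 358000 bits
= 44750 bytes
= 43.7012 KB
BDP = 358000 bits (44750 bytes)


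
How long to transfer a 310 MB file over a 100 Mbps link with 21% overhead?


Effective throughput = 100 * (1 - 21/100) = 79 Mbps
File size in Mb = 310 * 8 = 2480 Mb
Time = 2480 / 79
Time = 31.3924 seconds


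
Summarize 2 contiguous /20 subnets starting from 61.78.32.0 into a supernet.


Original prefix: /20
Number of subnets: 2 = 2^1
New prefix = 20 - 1 = 19
Supernet: 61.78.32.0/19


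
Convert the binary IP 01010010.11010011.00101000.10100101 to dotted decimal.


01010010 = 82
11010011 = 211
00101000 = 40
10100101 = 165
IP: 82.211.40.165


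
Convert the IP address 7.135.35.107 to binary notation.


7 = 00000111
135 = 10000111
35 = 00100011
107 = 01101011
Binary: 00000111.10000111.00100011.01101011


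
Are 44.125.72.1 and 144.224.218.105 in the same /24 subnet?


Mask: 255.255.255.0
44.125.72.1 AND mask = 44.125.72.0
144.224.218.105 AND mask = 144.224.218.0
No, different subnets (44.125.72.0 vs 144.224.218.0)


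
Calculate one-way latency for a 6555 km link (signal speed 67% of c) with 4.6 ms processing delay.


Speed = 0.67 * 3e5 km/s = 201000 km/s
Propagation delay = 6555 / 201000 = 0.0326 s = 32.6119 ms
Processing delay = 4.6 ms
Total one-way latency = 37.2119 ms


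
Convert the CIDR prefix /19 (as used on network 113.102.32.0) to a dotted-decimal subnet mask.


/19 means 19 network bits, 13 host bits
Binary: 11111111111111111110000000000000
Mask: 255.255.224.0


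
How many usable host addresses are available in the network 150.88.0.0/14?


Host bits = 32 - 14 = 18
Total addresses = 2^18 = 262144
Usable = total - 2 (network and broadcast)
Usable hosts: 262142


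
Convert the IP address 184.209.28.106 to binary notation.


184 = 10111000
209 = 11010001
28 = 00011100
106 = 01101010
Binary: 10111000.11010001.00011100.01101010


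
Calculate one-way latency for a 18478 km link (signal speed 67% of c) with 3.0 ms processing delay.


Speed = 0.67 * 3e5 km/s = 201000 km/s
Propagation delay = 18478 / 201000 = 0.0919 s = 91.9303 ms
Processing delay = 3.0 ms
Total one-way latency = 94.9303 ms


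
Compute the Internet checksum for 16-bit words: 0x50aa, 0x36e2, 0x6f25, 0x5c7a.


Sum all words (with carry folding):
+ 0x50aa = 0x50aa
+ 0x36e2 = 0x878c
+ 0x6f25 = 0xf6b1
+ 0x5c7a = 0x532c
One's complement: ~0x532c
Checksum = 0xacd3


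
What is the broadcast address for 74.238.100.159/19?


Network: 74.238.96.0/19
Host bits = 13
Set all host bits to 1:
Broadcast: 74.238.127.255


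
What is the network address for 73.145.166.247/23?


IP:   01001001.10010001.10100110.11110111
Mask: 11111111.11111111.11111110.00000000
AND operation:
Net:  01001001.10010001.10100110.00000000
Network: 73.145.166.0/23


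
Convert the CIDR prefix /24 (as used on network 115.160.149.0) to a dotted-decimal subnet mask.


/24 means 24 network bits, 8 host bits
Binary: 11111111111111111111111100000000
Mask: 255.255.255.0


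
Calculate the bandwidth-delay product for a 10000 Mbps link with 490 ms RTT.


BDP = bandwidth * RTT
= 10000 Mbps * 490 ms
= 10000 * 1e6 * 490 / 1000 bits
= 4900000000 bits
= 612500000 bytes
= 598144.5312 KB
BDP = 4900000000 bits (612500000 bytes)


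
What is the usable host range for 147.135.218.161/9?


Network: 147.128.0.0
Broadcast: 147.255.255.255
First usable = network + 1
Last usable = broadcast - 1
Range: 147.128.0.1 to 147.255.255.254


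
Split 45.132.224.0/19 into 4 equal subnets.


New prefix = 19 + 2 = 21
Each subnet has 2048 addresses
  45.132.224.0/21
  45.132.232.0/21
  45.132.240.0/21
  45.132.248.0/21
Subnets: 45.132.224.0/21, 45.132.232.0/21, 45.132.240.0/21, 45.132.248.0/21


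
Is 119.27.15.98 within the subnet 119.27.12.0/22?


Subnet network: 119.27.12.0
Test IP AND mask: 119.27.12.0
Yes, 119.27.15.98 is in 119.27.12.0/22


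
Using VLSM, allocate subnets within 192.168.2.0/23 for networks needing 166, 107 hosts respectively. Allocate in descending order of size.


166 hosts -> /24 (254 usable): 192.168.2.0/24
107 hosts -> /25 (126 usable): 192.168.3.0/25
Allocation: 192.168.2.0/24 (166 hosts, 254 usable); 192.168.3.0/25 (107 hosts, 126 usable)


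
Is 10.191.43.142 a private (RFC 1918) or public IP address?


RFC 1918 private ranges:
  10.0.0.0/8 (10.0.0.0 - 10.255.255.255)
  172.16.0.0/12 (172.16.0.0 - 172.31.255.255)
  192.168.0.0/16 (192.168.0.0 - 192.168.255.255)
Private (in 10.0.0.0/8)


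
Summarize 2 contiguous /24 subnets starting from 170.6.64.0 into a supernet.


Original prefix: /24
Number of subnets: 2 = 2^1
New prefix = 24 - 1 = 23
Supernet: 170.6.64.0/23


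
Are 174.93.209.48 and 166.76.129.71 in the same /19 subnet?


Mask: 255.255.224.0
174.93.209.48 AND mask = 174.93.192.0
166.76.129.71 AND mask = 166.76.128.0
No, different subnets (174.93.192.0 vs 166.76.128.0)


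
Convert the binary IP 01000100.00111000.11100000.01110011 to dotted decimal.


01000100 = 68
00111000 = 56
11100000 = 224
01110011 = 115
IP: 68.56.224.115


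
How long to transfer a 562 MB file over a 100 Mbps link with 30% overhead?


Effective throughput = 100 * (1 - 30/100) = 70 Mbps
File size in Mb = 562 * 8 = 4496 Mb
Time = 4496 / 70
Time = 64.2286 seconds


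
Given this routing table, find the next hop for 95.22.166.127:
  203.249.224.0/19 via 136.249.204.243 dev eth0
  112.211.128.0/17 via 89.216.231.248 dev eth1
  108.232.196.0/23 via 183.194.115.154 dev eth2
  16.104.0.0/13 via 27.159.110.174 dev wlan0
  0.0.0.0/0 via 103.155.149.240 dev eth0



Longest prefix match for 95.22.166.127:
  /19 203.249.224.0: no
  /17 112.211.128.0: no
  /23 108.232.196.0: no
  /13 16.104.0.0: no
  /0 0.0.0.0: MATCH
Selected: next-hop 103.155.149.240 via eth0 (matched /0)


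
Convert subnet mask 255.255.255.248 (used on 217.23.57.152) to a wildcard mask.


Subnet mask: 255.255.255.248
Wildcard = 255.255.255.255 - subnet mask
255 - 255 = 0
255 - 255 = 0
255 - 255 = 0
255 - 248 = 7
Wildcard: 0.0.0.7


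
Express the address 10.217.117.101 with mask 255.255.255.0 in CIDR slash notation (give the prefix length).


Binary: 11111111.11111111.11111111.00000000
Count leading 1s
Prefix: /24


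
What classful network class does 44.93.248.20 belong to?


First octet: 44
Binary: 00101100
0xxxxxxx -> Class A (1-126)
Class A, default mask 255.0.0.0 (/8)


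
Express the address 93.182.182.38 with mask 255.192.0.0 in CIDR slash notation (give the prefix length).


Binary: 11111111.11000000.00000000.00000000
Count leading 1s
Prefix: /10


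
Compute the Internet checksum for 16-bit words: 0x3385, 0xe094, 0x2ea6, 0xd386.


Sum all words (with carry folding):
+ 0x3385 = 0x3385
+ 0xe094 = 0x141a
+ 0x2ea6 = 0x42c0
+ 0xd386 = 0x1647
One's complement: ~0x1647
Checksum = 0xe9b8


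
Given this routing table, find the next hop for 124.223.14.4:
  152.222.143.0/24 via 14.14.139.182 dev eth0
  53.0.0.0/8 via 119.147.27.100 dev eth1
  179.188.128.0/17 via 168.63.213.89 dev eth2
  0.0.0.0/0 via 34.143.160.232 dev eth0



Longest prefix match for 124.223.14.4:
  /24 152.222.143.0: no
  /8 53.0.0.0: no
  /17 179.188.128.0: no
  /0 0.0.0.0: MATCH
Selected: next-hop 34.143.160.232 via eth0 (matched /0)


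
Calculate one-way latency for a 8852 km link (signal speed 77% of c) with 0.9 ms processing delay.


Speed = 0.77 * 3e5 km/s = 231000 km/s
Propagation delay = 8852 / 231000 = 0.0383 s = 38.3203 ms
Processing delay = 0.9 ms
Total one-way latency = 39.2203 ms


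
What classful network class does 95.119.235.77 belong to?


First octet: 95
Binary: 01011111
0xxxxxxx -> Class A (1-126)
Class A, default mask 255.0.0.0 (/8)


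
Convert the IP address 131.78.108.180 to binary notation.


131 = 10000011
78 = 01001110
108 = 01101100
180 = 10110100
Binary: 10000011.01001110.01101100.10110100


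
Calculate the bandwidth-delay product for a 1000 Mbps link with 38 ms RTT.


BDP = bandwidth * RTT
= 1000 Mbps * 38 ms
= 1000 * 1e6 * 38 / 1000 bits
= 38000000 bits
= 4750000 bytes
= 4638.6719 KB
BDP = 38000000 bits (4750000 bytes)


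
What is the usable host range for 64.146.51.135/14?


Network: 64.144.0.0
Broadcast: 64.147.255.255
First usable = network + 1
Last usable = broadcast - 1
Range: 64.144.0.1 to 64.147.255.254


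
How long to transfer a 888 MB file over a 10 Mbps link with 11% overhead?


Effective throughput = 10 * (1 - 11/100) = 8.9 Mbps
File size in Mb = 888 * 8 = 7104 Mb
Time = 7104 / 8.9
Time = 798.2022 seconds


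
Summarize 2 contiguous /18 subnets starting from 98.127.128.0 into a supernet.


Original prefix: /18
Number of subnets: 2 = 2^1
New prefix = 18 - 1 = 17
Supernet: 98.127.128.0/17


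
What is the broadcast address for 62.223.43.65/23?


Network: 62.223.42.0/23
Host bits = 9
Set all host bits to 1:
Broadcast: 62.223.43.255


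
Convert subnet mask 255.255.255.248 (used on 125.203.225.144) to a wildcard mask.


Subnet mask: 255.255.255.248
Wildcard = 255.255.255.255 - subnet mask
255 - 255 = 0
255 - 255 = 0
255 - 255 = 0
255 - 248 = 7
Wildcard: 0.0.0.7


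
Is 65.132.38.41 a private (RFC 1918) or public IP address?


RFC 1918 private ranges:
  10.0.0.0/8 (10.0.0.0 - 10.255.255.255)
  172.16.0.0/12 (172.16.0.0 - 172.31.255.255)
  192.168.0.0/16 (192.168.0.0 - 192.168.255.255)
Public (not in any RFC 1918 range)


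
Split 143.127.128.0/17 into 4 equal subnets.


New prefix = 17 + 2 = 19
Each subnet has 8192 addresses
  143.127.128.0/19
  143.127.160.0/19
  143.127.192.0/19
  143.127.224.0/19
Subnets: 143.127.128.0/19, 143.127.160.0/19, 143.127.192.0/19, 143.127.224.0/19


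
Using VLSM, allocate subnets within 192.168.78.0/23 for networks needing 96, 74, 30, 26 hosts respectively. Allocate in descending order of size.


96 hosts -> /25 (126 usable): 192.168.78.0/25
74 hosts -> /25 (126 usable): 192.168.78.128/25
30 hosts -> /27 (30 usable): 192.168.79.0/27
26 hosts -> /27 (30 usable): 192.168.79.32/27
Allocation: 192.168.78.0/25 (96 hosts, 126 usable); 192.168.78.128/25 (74 hosts, 126 usable); 192.168.79.0/27 (30 hosts, 30 usable); 192.168.79.32/27 (26 hosts, 30 usable)


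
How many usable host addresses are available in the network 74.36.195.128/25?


Host bits = 32 - 25 = 7
Total addresses = 2^7 = 128
Usable = total - 2 (network and broadcast)
Usable hosts: 126


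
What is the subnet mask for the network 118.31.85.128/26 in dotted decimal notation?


/26 means 26 network bits, 6 host bits
Binary: 11111111111111111111111111000000
Mask: 255.255.255.192


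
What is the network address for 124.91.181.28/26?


IP:   01111100.01011011.10110101.00011100
Mask: 11111111.11111111.11111111.11000000
AND operation:
Net:  01111100.01011011.10110101.00000000
Network: 124.91.181.0/26


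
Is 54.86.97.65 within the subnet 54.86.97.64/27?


Subnet network: 54.86.97.64
Test IP AND mask: 54.86.97.64
Yes, 54.86.97.65 is in 54.86.97.64/27


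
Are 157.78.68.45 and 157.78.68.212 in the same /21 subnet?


Mask: 255.255.248.0
157.78.68.45 AND mask = 157.78.64.0
157.78.68.212 AND mask = 157.78.64.0
Yes, same subnet (157.78.64.0)


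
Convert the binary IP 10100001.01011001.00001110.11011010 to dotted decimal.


10100001 = 161
01011001 = 89
00001110 = 14
11011010 = 218
IP: 161.89.14.218


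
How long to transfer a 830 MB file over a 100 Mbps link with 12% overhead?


Effective throughput = 100 * (1 - 12/100) = 88 Mbps
File size in Mb = 830 * 8 = 6640 Mb
Time = 6640 / 88
Time = 75.4545 seconds


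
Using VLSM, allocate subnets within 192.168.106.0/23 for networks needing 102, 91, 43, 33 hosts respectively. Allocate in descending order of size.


102 hosts -> /25 (126 usable): 192.168.106.0/25
91 hosts -> /25 (126 usable): 192.168.106.128/25
43 hosts -> /26 (62 usable): 192.168.107.0/26
33 hosts -> /26 (62 usable): 192.168.107.64/26
Allocation: 192.168.106.0/25 (102 hosts, 126 usable); 192.168.106.128/25 (91 hosts, 126 usable); 192.168.107.0/26 (43 hosts, 62 usable); 192.168.107.64/26 (33 hosts, 62 usable)


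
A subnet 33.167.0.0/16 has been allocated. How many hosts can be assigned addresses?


Host bits = 32 - 16 = 16
Total addresses = 2^16 = 65536
Usable = total - 2 (network and broadcast)
Usable hosts: 65534


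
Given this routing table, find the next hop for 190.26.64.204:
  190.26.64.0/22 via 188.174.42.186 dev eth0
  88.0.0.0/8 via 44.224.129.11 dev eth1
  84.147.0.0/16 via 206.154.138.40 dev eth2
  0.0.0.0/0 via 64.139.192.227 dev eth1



Longest prefix match for 190.26.64.204:
  /22 190.26.64.0: MATCH
  /8 88.0.0.0: no
  /16 84.147.0.0: no
  /0 0.0.0.0: MATCH
Selected: next-hop 188.174.42.186 via eth0 (matched /22)


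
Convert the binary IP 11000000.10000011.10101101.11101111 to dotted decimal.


11000000 = 192
10000011 = 131
10101101 = 173
11101111 = 239
IP: 192.131.173.239


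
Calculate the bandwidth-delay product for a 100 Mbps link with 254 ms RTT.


BDP = bandwidth * RTT
= 100 Mbps * 254 ms
= 100 * 1e6 * 254 / 1000 bits
= 25400000 bits
= 3175000 bytes
= 3100.5859 KB
BDP = 25400000 bits (3175000 bytes)


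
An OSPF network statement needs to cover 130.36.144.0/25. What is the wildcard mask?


Subnet mask: 255.255.255.128
Wildcard = 255.255.255.255 - subnet mask
255 - 255 = 0
255 - 255 = 0
255 - 255 = 0
255 - 128 = 127
Wildcard: 0.0.0.127


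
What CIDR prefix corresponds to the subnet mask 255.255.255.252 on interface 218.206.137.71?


Binary: 11111111.11111111.11111111.11111100
Count leading 1s
Prefix: /30


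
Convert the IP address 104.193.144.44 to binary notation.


104 = 01101000
193 = 11000001
144 = 10010000
44 = 00101100
Binary: 01101000.11000001.10010000.00101100


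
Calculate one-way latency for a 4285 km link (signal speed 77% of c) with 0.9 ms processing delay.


Speed = 0.77 * 3e5 km/s = 231000 km/s
Propagation delay = 4285 / 231000 = 0.0185 s = 18.5498 ms
Processing delay = 0.9 ms
Total one-way latency = 19.4498 ms


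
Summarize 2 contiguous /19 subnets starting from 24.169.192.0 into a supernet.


Original prefix: /19
Number of subnets: 2 = 2^1
New prefix = 19 - 1 = 18
Supernet: 24.169.192.0/18


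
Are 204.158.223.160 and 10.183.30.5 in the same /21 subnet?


Mask: 255.255.248.0
204.158.223.160 AND mask = 204.158.216.0
10.183.30.5 AND mask = 10.183.24.0
No, different subnets (204.158.216.0 vs 10.183.24.0)
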